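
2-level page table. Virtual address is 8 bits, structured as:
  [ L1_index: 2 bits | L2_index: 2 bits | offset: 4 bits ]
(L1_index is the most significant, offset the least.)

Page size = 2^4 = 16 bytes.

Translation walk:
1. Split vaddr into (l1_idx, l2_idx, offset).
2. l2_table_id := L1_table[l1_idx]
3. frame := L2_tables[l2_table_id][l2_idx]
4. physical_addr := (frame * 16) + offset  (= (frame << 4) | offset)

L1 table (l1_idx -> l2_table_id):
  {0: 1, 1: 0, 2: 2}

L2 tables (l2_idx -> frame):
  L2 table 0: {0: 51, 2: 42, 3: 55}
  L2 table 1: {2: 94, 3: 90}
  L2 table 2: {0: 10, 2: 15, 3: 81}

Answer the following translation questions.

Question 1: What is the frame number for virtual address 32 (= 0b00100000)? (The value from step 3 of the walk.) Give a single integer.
vaddr = 32: l1_idx=0, l2_idx=2
L1[0] = 1; L2[1][2] = 94

Answer: 94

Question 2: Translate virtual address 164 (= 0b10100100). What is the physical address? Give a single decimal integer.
Answer: 244

Derivation:
vaddr = 164 = 0b10100100
Split: l1_idx=2, l2_idx=2, offset=4
L1[2] = 2
L2[2][2] = 15
paddr = 15 * 16 + 4 = 244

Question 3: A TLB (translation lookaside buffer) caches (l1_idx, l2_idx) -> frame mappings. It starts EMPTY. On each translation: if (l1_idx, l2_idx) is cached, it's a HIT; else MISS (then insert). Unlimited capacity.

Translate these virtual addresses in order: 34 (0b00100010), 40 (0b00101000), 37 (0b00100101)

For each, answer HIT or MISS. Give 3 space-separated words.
Answer: MISS HIT HIT

Derivation:
vaddr=34: (0,2) not in TLB -> MISS, insert
vaddr=40: (0,2) in TLB -> HIT
vaddr=37: (0,2) in TLB -> HIT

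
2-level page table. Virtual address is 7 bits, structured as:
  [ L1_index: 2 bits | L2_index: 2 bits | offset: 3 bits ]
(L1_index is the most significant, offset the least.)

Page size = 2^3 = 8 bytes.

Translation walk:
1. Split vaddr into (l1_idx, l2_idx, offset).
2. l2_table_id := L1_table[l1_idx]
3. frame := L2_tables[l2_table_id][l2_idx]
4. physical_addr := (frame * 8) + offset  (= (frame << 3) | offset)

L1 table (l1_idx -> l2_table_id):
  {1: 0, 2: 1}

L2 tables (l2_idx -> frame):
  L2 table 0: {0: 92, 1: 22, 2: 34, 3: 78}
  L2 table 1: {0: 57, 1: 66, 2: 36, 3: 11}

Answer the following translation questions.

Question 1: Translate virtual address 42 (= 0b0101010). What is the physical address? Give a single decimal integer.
Answer: 178

Derivation:
vaddr = 42 = 0b0101010
Split: l1_idx=1, l2_idx=1, offset=2
L1[1] = 0
L2[0][1] = 22
paddr = 22 * 8 + 2 = 178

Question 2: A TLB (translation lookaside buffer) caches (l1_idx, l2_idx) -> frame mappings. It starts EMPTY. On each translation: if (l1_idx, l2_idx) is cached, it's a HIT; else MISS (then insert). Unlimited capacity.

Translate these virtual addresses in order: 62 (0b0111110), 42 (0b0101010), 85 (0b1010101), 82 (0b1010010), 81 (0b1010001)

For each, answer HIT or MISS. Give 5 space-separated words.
vaddr=62: (1,3) not in TLB -> MISS, insert
vaddr=42: (1,1) not in TLB -> MISS, insert
vaddr=85: (2,2) not in TLB -> MISS, insert
vaddr=82: (2,2) in TLB -> HIT
vaddr=81: (2,2) in TLB -> HIT

Answer: MISS MISS MISS HIT HIT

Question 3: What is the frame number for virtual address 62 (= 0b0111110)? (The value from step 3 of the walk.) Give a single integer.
vaddr = 62: l1_idx=1, l2_idx=3
L1[1] = 0; L2[0][3] = 78

Answer: 78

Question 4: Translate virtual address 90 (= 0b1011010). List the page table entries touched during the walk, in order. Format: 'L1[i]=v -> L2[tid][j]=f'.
Answer: L1[2]=1 -> L2[1][3]=11

Derivation:
vaddr = 90 = 0b1011010
Split: l1_idx=2, l2_idx=3, offset=2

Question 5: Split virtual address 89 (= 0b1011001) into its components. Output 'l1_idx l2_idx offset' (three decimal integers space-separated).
vaddr = 89 = 0b1011001
  top 2 bits -> l1_idx = 2
  next 2 bits -> l2_idx = 3
  bottom 3 bits -> offset = 1

Answer: 2 3 1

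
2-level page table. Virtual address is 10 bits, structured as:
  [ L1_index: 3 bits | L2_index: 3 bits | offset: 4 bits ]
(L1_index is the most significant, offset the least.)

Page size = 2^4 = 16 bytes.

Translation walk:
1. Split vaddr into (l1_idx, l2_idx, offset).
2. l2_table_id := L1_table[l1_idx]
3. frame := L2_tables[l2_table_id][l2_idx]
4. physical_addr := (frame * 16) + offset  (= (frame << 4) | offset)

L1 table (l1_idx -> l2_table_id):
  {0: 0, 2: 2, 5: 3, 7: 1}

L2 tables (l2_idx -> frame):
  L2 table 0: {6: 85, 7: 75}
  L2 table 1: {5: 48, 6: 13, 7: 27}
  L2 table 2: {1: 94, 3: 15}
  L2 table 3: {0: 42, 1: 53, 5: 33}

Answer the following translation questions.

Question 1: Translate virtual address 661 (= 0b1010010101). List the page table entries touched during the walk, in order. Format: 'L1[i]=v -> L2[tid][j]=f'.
Answer: L1[5]=3 -> L2[3][1]=53

Derivation:
vaddr = 661 = 0b1010010101
Split: l1_idx=5, l2_idx=1, offset=5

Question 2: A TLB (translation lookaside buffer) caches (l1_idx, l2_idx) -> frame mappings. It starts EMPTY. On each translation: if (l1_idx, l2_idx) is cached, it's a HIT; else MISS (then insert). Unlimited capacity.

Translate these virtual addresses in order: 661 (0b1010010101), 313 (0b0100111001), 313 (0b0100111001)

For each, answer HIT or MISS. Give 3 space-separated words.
vaddr=661: (5,1) not in TLB -> MISS, insert
vaddr=313: (2,3) not in TLB -> MISS, insert
vaddr=313: (2,3) in TLB -> HIT

Answer: MISS MISS HIT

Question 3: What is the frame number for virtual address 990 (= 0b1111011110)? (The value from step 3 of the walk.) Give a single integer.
vaddr = 990: l1_idx=7, l2_idx=5
L1[7] = 1; L2[1][5] = 48

Answer: 48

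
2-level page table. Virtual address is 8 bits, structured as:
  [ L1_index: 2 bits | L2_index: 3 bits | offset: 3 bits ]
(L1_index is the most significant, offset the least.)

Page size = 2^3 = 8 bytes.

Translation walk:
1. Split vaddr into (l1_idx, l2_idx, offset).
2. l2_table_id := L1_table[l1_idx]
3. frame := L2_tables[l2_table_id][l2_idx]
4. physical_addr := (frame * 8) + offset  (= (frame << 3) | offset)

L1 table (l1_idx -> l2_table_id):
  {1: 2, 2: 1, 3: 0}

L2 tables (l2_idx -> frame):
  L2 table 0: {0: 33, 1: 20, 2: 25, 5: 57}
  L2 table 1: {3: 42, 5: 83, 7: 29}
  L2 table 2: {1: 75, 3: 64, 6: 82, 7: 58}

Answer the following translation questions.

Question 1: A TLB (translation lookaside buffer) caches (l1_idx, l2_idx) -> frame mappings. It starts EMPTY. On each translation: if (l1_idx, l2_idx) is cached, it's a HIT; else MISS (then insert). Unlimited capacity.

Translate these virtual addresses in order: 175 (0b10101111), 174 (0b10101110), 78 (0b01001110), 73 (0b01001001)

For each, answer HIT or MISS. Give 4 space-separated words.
vaddr=175: (2,5) not in TLB -> MISS, insert
vaddr=174: (2,5) in TLB -> HIT
vaddr=78: (1,1) not in TLB -> MISS, insert
vaddr=73: (1,1) in TLB -> HIT

Answer: MISS HIT MISS HIT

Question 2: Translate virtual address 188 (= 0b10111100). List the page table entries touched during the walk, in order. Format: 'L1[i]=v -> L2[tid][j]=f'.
vaddr = 188 = 0b10111100
Split: l1_idx=2, l2_idx=7, offset=4

Answer: L1[2]=1 -> L2[1][7]=29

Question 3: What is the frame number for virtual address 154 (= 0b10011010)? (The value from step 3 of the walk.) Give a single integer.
Answer: 42

Derivation:
vaddr = 154: l1_idx=2, l2_idx=3
L1[2] = 1; L2[1][3] = 42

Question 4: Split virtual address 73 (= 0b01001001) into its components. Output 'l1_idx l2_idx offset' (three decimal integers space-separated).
Answer: 1 1 1

Derivation:
vaddr = 73 = 0b01001001
  top 2 bits -> l1_idx = 1
  next 3 bits -> l2_idx = 1
  bottom 3 bits -> offset = 1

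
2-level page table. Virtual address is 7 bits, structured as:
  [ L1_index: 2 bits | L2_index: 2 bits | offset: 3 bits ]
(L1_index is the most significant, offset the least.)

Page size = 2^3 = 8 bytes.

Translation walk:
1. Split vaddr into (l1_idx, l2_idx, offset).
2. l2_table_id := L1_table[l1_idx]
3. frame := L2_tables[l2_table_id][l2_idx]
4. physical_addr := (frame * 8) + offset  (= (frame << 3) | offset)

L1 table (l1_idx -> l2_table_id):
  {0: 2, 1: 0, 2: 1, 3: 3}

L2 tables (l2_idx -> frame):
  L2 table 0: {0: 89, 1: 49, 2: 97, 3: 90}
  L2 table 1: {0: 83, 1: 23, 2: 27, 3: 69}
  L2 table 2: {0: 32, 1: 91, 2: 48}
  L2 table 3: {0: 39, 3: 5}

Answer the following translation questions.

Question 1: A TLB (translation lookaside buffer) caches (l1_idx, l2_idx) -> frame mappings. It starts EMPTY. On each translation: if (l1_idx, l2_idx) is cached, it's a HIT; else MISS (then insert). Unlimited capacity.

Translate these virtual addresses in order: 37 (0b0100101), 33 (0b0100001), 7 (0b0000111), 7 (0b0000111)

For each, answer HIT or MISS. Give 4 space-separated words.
vaddr=37: (1,0) not in TLB -> MISS, insert
vaddr=33: (1,0) in TLB -> HIT
vaddr=7: (0,0) not in TLB -> MISS, insert
vaddr=7: (0,0) in TLB -> HIT

Answer: MISS HIT MISS HIT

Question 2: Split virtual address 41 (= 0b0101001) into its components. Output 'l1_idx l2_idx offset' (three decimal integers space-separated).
vaddr = 41 = 0b0101001
  top 2 bits -> l1_idx = 1
  next 2 bits -> l2_idx = 1
  bottom 3 bits -> offset = 1

Answer: 1 1 1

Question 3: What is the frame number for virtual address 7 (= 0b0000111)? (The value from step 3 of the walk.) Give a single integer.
vaddr = 7: l1_idx=0, l2_idx=0
L1[0] = 2; L2[2][0] = 32

Answer: 32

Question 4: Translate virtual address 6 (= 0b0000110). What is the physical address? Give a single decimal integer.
Answer: 262

Derivation:
vaddr = 6 = 0b0000110
Split: l1_idx=0, l2_idx=0, offset=6
L1[0] = 2
L2[2][0] = 32
paddr = 32 * 8 + 6 = 262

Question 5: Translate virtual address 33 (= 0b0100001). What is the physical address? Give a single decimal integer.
vaddr = 33 = 0b0100001
Split: l1_idx=1, l2_idx=0, offset=1
L1[1] = 0
L2[0][0] = 89
paddr = 89 * 8 + 1 = 713

Answer: 713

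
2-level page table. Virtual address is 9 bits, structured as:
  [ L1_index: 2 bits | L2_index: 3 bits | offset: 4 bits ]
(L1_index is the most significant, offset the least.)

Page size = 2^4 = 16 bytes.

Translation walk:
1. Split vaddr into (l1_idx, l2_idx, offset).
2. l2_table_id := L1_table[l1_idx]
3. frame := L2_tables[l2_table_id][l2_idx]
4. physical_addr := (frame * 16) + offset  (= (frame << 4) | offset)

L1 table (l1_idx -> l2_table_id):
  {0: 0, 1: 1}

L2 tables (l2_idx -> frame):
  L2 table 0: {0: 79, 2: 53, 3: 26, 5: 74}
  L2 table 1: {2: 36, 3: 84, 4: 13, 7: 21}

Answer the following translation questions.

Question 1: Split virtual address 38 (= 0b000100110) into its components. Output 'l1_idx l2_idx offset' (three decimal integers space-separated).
Answer: 0 2 6

Derivation:
vaddr = 38 = 0b000100110
  top 2 bits -> l1_idx = 0
  next 3 bits -> l2_idx = 2
  bottom 4 bits -> offset = 6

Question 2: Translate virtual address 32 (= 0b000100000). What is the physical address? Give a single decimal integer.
Answer: 848

Derivation:
vaddr = 32 = 0b000100000
Split: l1_idx=0, l2_idx=2, offset=0
L1[0] = 0
L2[0][2] = 53
paddr = 53 * 16 + 0 = 848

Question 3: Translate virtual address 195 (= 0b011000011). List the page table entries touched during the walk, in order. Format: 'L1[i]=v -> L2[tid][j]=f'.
Answer: L1[1]=1 -> L2[1][4]=13

Derivation:
vaddr = 195 = 0b011000011
Split: l1_idx=1, l2_idx=4, offset=3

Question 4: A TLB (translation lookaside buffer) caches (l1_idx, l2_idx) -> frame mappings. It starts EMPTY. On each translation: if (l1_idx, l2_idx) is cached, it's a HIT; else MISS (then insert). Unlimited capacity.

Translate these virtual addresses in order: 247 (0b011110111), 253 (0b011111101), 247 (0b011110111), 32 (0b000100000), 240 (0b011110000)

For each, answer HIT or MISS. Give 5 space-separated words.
Answer: MISS HIT HIT MISS HIT

Derivation:
vaddr=247: (1,7) not in TLB -> MISS, insert
vaddr=253: (1,7) in TLB -> HIT
vaddr=247: (1,7) in TLB -> HIT
vaddr=32: (0,2) not in TLB -> MISS, insert
vaddr=240: (1,7) in TLB -> HIT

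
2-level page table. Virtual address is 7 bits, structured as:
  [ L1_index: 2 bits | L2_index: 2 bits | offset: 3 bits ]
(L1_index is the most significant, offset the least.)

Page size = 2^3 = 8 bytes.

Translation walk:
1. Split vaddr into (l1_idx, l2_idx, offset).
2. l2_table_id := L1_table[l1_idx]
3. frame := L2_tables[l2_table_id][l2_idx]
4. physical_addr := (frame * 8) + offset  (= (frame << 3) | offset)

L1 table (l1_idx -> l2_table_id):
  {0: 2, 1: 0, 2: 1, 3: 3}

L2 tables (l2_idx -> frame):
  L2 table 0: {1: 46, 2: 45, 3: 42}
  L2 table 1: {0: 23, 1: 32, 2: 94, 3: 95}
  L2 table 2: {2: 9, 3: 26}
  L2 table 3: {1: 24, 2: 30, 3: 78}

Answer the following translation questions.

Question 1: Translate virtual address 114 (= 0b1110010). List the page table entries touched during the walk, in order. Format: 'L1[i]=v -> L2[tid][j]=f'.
Answer: L1[3]=3 -> L2[3][2]=30

Derivation:
vaddr = 114 = 0b1110010
Split: l1_idx=3, l2_idx=2, offset=2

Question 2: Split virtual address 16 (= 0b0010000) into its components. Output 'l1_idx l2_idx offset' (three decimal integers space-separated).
Answer: 0 2 0

Derivation:
vaddr = 16 = 0b0010000
  top 2 bits -> l1_idx = 0
  next 2 bits -> l2_idx = 2
  bottom 3 bits -> offset = 0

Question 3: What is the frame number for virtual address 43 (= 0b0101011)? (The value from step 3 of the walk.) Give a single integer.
Answer: 46

Derivation:
vaddr = 43: l1_idx=1, l2_idx=1
L1[1] = 0; L2[0][1] = 46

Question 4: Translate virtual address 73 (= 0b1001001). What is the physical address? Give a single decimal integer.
vaddr = 73 = 0b1001001
Split: l1_idx=2, l2_idx=1, offset=1
L1[2] = 1
L2[1][1] = 32
paddr = 32 * 8 + 1 = 257

Answer: 257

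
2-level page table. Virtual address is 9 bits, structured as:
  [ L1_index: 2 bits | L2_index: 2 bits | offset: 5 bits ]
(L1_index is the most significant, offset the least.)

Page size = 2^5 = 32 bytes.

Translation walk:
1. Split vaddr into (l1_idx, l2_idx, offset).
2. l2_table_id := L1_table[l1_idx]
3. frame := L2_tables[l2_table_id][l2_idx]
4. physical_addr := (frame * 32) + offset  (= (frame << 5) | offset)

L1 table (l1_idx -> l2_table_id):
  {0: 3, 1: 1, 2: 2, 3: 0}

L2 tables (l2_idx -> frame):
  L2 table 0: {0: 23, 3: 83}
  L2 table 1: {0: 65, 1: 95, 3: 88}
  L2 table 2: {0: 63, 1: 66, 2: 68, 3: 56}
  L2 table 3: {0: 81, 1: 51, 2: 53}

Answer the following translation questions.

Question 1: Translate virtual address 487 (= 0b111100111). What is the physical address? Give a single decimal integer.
Answer: 2663

Derivation:
vaddr = 487 = 0b111100111
Split: l1_idx=3, l2_idx=3, offset=7
L1[3] = 0
L2[0][3] = 83
paddr = 83 * 32 + 7 = 2663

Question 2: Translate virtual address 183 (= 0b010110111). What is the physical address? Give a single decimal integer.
vaddr = 183 = 0b010110111
Split: l1_idx=1, l2_idx=1, offset=23
L1[1] = 1
L2[1][1] = 95
paddr = 95 * 32 + 23 = 3063

Answer: 3063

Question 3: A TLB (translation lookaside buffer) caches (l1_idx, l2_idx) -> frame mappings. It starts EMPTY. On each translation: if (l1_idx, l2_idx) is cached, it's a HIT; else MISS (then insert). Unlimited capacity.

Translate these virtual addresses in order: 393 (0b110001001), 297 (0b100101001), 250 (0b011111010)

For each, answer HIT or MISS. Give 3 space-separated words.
Answer: MISS MISS MISS

Derivation:
vaddr=393: (3,0) not in TLB -> MISS, insert
vaddr=297: (2,1) not in TLB -> MISS, insert
vaddr=250: (1,3) not in TLB -> MISS, insert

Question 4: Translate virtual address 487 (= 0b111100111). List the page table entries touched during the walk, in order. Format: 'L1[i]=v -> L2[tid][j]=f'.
Answer: L1[3]=0 -> L2[0][3]=83

Derivation:
vaddr = 487 = 0b111100111
Split: l1_idx=3, l2_idx=3, offset=7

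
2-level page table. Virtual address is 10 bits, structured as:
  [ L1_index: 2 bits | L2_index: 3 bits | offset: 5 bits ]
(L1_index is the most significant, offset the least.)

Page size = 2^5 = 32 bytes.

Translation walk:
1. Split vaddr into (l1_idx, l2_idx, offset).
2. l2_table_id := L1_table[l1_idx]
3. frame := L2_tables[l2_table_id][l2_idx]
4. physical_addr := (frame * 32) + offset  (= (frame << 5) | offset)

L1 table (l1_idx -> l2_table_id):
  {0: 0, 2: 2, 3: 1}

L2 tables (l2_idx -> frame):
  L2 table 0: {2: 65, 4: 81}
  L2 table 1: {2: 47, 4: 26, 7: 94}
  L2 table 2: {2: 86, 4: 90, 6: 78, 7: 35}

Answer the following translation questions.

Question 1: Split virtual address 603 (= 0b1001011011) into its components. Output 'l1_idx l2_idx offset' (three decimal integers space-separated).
Answer: 2 2 27

Derivation:
vaddr = 603 = 0b1001011011
  top 2 bits -> l1_idx = 2
  next 3 bits -> l2_idx = 2
  bottom 5 bits -> offset = 27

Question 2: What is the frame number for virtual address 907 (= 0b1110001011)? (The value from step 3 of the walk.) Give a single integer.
vaddr = 907: l1_idx=3, l2_idx=4
L1[3] = 1; L2[1][4] = 26

Answer: 26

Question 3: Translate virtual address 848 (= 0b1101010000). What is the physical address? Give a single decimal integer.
vaddr = 848 = 0b1101010000
Split: l1_idx=3, l2_idx=2, offset=16
L1[3] = 1
L2[1][2] = 47
paddr = 47 * 32 + 16 = 1520

Answer: 1520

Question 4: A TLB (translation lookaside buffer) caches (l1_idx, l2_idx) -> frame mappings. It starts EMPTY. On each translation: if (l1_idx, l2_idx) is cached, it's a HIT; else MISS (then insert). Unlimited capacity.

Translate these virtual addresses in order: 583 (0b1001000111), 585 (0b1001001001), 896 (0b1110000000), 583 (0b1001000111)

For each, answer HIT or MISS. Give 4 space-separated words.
Answer: MISS HIT MISS HIT

Derivation:
vaddr=583: (2,2) not in TLB -> MISS, insert
vaddr=585: (2,2) in TLB -> HIT
vaddr=896: (3,4) not in TLB -> MISS, insert
vaddr=583: (2,2) in TLB -> HIT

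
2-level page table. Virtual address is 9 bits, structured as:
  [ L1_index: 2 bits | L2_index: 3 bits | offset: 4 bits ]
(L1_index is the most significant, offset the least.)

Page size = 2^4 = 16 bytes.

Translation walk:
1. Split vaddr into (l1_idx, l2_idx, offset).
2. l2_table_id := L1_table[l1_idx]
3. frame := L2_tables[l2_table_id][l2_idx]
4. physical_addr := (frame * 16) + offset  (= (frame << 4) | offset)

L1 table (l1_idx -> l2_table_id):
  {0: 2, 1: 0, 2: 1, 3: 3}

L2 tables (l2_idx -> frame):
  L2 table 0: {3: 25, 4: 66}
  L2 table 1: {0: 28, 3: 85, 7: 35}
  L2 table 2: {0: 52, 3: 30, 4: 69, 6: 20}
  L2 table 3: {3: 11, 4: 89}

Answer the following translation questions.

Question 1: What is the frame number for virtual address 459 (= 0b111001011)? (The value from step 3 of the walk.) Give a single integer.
Answer: 89

Derivation:
vaddr = 459: l1_idx=3, l2_idx=4
L1[3] = 3; L2[3][4] = 89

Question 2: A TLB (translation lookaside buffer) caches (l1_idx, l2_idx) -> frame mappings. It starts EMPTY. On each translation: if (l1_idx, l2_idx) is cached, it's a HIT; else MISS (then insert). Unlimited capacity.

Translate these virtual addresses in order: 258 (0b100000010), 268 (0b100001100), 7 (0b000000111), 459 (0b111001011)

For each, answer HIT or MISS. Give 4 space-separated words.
Answer: MISS HIT MISS MISS

Derivation:
vaddr=258: (2,0) not in TLB -> MISS, insert
vaddr=268: (2,0) in TLB -> HIT
vaddr=7: (0,0) not in TLB -> MISS, insert
vaddr=459: (3,4) not in TLB -> MISS, insert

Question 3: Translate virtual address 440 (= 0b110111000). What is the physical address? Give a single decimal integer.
vaddr = 440 = 0b110111000
Split: l1_idx=3, l2_idx=3, offset=8
L1[3] = 3
L2[3][3] = 11
paddr = 11 * 16 + 8 = 184

Answer: 184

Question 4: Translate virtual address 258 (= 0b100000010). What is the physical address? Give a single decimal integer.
Answer: 450

Derivation:
vaddr = 258 = 0b100000010
Split: l1_idx=2, l2_idx=0, offset=2
L1[2] = 1
L2[1][0] = 28
paddr = 28 * 16 + 2 = 450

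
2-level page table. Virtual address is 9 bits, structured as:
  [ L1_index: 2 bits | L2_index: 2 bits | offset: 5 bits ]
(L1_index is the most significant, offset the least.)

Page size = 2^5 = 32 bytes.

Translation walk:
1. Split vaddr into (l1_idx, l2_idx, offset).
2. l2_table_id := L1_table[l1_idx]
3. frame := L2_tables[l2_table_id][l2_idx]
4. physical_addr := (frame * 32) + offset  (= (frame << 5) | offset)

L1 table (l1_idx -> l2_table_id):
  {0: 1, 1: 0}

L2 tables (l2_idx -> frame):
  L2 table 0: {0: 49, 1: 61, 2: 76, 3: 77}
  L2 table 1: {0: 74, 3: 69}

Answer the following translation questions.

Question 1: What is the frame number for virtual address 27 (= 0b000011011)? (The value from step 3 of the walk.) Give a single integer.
vaddr = 27: l1_idx=0, l2_idx=0
L1[0] = 1; L2[1][0] = 74

Answer: 74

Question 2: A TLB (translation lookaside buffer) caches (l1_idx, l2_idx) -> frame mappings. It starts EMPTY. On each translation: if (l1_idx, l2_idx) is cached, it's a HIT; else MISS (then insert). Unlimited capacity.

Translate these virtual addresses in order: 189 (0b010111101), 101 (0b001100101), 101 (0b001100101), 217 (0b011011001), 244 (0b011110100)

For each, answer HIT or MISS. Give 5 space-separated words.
vaddr=189: (1,1) not in TLB -> MISS, insert
vaddr=101: (0,3) not in TLB -> MISS, insert
vaddr=101: (0,3) in TLB -> HIT
vaddr=217: (1,2) not in TLB -> MISS, insert
vaddr=244: (1,3) not in TLB -> MISS, insert

Answer: MISS MISS HIT MISS MISS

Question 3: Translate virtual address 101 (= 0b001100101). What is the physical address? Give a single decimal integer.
Answer: 2213

Derivation:
vaddr = 101 = 0b001100101
Split: l1_idx=0, l2_idx=3, offset=5
L1[0] = 1
L2[1][3] = 69
paddr = 69 * 32 + 5 = 2213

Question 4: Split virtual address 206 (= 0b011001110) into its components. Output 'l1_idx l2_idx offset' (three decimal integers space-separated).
vaddr = 206 = 0b011001110
  top 2 bits -> l1_idx = 1
  next 2 bits -> l2_idx = 2
  bottom 5 bits -> offset = 14

Answer: 1 2 14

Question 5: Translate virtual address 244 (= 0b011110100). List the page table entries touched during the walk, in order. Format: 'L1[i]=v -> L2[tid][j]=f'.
vaddr = 244 = 0b011110100
Split: l1_idx=1, l2_idx=3, offset=20

Answer: L1[1]=0 -> L2[0][3]=77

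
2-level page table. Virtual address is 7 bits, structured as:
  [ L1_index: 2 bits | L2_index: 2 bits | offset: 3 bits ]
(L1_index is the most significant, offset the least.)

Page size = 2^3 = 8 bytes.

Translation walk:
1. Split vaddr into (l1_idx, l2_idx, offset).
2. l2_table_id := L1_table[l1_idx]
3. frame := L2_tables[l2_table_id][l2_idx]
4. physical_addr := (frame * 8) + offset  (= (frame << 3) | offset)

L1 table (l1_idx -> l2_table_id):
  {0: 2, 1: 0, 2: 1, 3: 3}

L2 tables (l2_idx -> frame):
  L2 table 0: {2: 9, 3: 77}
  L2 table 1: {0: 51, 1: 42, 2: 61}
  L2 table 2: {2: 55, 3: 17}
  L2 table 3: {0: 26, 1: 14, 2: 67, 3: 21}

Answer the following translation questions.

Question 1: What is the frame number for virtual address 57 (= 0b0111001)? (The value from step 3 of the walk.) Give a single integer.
Answer: 77

Derivation:
vaddr = 57: l1_idx=1, l2_idx=3
L1[1] = 0; L2[0][3] = 77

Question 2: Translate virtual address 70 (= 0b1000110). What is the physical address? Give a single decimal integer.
Answer: 414

Derivation:
vaddr = 70 = 0b1000110
Split: l1_idx=2, l2_idx=0, offset=6
L1[2] = 1
L2[1][0] = 51
paddr = 51 * 8 + 6 = 414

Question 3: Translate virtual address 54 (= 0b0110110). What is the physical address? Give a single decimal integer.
vaddr = 54 = 0b0110110
Split: l1_idx=1, l2_idx=2, offset=6
L1[1] = 0
L2[0][2] = 9
paddr = 9 * 8 + 6 = 78

Answer: 78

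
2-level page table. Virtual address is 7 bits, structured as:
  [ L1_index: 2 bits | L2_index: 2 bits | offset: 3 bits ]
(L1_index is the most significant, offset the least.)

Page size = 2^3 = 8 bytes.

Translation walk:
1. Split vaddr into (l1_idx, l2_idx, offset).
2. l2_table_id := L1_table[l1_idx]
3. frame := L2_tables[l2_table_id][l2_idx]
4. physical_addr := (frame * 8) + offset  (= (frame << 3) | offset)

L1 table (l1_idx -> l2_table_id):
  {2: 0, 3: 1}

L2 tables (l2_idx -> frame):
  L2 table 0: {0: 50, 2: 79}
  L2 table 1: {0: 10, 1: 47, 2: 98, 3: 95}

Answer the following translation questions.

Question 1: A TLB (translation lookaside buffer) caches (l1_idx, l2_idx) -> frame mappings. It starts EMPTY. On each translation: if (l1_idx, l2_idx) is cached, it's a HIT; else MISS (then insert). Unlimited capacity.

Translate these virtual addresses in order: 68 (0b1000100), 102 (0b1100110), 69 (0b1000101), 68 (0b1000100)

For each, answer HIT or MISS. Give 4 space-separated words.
vaddr=68: (2,0) not in TLB -> MISS, insert
vaddr=102: (3,0) not in TLB -> MISS, insert
vaddr=69: (2,0) in TLB -> HIT
vaddr=68: (2,0) in TLB -> HIT

Answer: MISS MISS HIT HIT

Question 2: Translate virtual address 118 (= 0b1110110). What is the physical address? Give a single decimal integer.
vaddr = 118 = 0b1110110
Split: l1_idx=3, l2_idx=2, offset=6
L1[3] = 1
L2[1][2] = 98
paddr = 98 * 8 + 6 = 790

Answer: 790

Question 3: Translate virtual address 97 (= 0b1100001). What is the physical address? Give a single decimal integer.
Answer: 81

Derivation:
vaddr = 97 = 0b1100001
Split: l1_idx=3, l2_idx=0, offset=1
L1[3] = 1
L2[1][0] = 10
paddr = 10 * 8 + 1 = 81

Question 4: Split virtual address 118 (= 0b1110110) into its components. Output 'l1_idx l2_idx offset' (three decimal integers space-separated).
Answer: 3 2 6

Derivation:
vaddr = 118 = 0b1110110
  top 2 bits -> l1_idx = 3
  next 2 bits -> l2_idx = 2
  bottom 3 bits -> offset = 6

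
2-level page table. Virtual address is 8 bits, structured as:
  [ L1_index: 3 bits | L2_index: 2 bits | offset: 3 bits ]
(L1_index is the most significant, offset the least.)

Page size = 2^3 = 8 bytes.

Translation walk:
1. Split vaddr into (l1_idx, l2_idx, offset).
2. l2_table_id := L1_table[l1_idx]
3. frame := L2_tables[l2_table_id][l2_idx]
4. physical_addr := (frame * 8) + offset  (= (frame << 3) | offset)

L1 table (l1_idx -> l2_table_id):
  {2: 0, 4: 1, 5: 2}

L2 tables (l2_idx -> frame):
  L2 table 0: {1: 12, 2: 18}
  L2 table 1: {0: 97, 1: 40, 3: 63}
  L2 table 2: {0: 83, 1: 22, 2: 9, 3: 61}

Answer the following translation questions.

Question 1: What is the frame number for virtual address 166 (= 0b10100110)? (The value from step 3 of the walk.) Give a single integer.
vaddr = 166: l1_idx=5, l2_idx=0
L1[5] = 2; L2[2][0] = 83

Answer: 83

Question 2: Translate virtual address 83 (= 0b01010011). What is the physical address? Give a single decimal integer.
Answer: 147

Derivation:
vaddr = 83 = 0b01010011
Split: l1_idx=2, l2_idx=2, offset=3
L1[2] = 0
L2[0][2] = 18
paddr = 18 * 8 + 3 = 147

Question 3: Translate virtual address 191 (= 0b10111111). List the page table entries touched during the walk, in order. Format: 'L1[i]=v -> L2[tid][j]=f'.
Answer: L1[5]=2 -> L2[2][3]=61

Derivation:
vaddr = 191 = 0b10111111
Split: l1_idx=5, l2_idx=3, offset=7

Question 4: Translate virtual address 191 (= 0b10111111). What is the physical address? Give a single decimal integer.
vaddr = 191 = 0b10111111
Split: l1_idx=5, l2_idx=3, offset=7
L1[5] = 2
L2[2][3] = 61
paddr = 61 * 8 + 7 = 495

Answer: 495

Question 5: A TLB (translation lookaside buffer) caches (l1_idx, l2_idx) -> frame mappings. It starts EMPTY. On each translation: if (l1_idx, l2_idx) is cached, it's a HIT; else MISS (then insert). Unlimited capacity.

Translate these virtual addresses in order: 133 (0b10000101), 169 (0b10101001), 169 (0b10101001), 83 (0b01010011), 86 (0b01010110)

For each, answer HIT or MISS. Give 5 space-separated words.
Answer: MISS MISS HIT MISS HIT

Derivation:
vaddr=133: (4,0) not in TLB -> MISS, insert
vaddr=169: (5,1) not in TLB -> MISS, insert
vaddr=169: (5,1) in TLB -> HIT
vaddr=83: (2,2) not in TLB -> MISS, insert
vaddr=86: (2,2) in TLB -> HIT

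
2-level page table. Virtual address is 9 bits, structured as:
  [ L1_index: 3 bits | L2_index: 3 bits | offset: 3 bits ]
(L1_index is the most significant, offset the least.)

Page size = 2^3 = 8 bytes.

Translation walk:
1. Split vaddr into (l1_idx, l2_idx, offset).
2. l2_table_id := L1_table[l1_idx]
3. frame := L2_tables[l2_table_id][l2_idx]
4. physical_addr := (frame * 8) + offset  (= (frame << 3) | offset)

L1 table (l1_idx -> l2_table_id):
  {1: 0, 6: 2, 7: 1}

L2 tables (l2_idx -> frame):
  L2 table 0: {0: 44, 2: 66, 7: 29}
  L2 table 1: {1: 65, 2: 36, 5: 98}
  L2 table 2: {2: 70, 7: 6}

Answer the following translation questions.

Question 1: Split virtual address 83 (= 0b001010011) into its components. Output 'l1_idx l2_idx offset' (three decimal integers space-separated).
vaddr = 83 = 0b001010011
  top 3 bits -> l1_idx = 1
  next 3 bits -> l2_idx = 2
  bottom 3 bits -> offset = 3

Answer: 1 2 3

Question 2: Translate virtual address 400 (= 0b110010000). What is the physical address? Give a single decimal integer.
Answer: 560

Derivation:
vaddr = 400 = 0b110010000
Split: l1_idx=6, l2_idx=2, offset=0
L1[6] = 2
L2[2][2] = 70
paddr = 70 * 8 + 0 = 560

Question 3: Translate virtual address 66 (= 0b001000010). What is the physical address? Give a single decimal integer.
Answer: 354

Derivation:
vaddr = 66 = 0b001000010
Split: l1_idx=1, l2_idx=0, offset=2
L1[1] = 0
L2[0][0] = 44
paddr = 44 * 8 + 2 = 354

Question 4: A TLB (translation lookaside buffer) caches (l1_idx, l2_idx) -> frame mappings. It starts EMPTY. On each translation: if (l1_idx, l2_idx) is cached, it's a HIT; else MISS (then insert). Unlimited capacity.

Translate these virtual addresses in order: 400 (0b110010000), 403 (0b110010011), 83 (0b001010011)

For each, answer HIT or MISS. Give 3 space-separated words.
Answer: MISS HIT MISS

Derivation:
vaddr=400: (6,2) not in TLB -> MISS, insert
vaddr=403: (6,2) in TLB -> HIT
vaddr=83: (1,2) not in TLB -> MISS, insert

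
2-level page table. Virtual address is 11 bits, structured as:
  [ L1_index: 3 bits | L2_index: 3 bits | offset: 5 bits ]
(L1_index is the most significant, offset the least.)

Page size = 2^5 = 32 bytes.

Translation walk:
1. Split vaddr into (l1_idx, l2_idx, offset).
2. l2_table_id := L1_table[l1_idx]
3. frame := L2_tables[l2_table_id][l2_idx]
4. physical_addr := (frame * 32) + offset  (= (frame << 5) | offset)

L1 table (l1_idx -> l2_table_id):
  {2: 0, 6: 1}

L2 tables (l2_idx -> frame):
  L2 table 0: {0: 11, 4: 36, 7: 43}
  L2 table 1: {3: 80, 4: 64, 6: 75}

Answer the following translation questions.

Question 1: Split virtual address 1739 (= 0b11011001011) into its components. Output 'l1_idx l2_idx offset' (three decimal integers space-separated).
vaddr = 1739 = 0b11011001011
  top 3 bits -> l1_idx = 6
  next 3 bits -> l2_idx = 6
  bottom 5 bits -> offset = 11

Answer: 6 6 11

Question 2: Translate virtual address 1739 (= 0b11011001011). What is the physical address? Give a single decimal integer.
vaddr = 1739 = 0b11011001011
Split: l1_idx=6, l2_idx=6, offset=11
L1[6] = 1
L2[1][6] = 75
paddr = 75 * 32 + 11 = 2411

Answer: 2411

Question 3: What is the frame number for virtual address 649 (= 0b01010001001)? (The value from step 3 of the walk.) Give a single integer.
Answer: 36

Derivation:
vaddr = 649: l1_idx=2, l2_idx=4
L1[2] = 0; L2[0][4] = 36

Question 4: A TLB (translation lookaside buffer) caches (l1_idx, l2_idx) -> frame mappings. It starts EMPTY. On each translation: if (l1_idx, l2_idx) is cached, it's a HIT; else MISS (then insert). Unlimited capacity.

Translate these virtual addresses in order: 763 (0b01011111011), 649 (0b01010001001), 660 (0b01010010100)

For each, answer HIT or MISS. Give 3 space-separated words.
Answer: MISS MISS HIT

Derivation:
vaddr=763: (2,7) not in TLB -> MISS, insert
vaddr=649: (2,4) not in TLB -> MISS, insert
vaddr=660: (2,4) in TLB -> HIT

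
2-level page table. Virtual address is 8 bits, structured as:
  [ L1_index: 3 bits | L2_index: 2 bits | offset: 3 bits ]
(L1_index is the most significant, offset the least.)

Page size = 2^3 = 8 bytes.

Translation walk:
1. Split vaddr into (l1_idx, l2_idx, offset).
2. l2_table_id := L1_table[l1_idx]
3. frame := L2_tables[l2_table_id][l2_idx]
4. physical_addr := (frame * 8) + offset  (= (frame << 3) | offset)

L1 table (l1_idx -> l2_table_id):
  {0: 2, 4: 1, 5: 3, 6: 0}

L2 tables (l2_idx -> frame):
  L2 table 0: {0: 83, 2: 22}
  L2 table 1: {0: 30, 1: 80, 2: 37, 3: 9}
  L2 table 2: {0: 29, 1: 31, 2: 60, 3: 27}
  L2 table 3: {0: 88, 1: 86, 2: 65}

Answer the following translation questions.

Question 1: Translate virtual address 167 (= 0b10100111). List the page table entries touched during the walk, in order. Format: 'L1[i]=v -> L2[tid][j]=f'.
Answer: L1[5]=3 -> L2[3][0]=88

Derivation:
vaddr = 167 = 0b10100111
Split: l1_idx=5, l2_idx=0, offset=7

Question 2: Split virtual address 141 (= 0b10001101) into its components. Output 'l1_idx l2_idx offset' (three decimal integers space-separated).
Answer: 4 1 5

Derivation:
vaddr = 141 = 0b10001101
  top 3 bits -> l1_idx = 4
  next 2 bits -> l2_idx = 1
  bottom 3 bits -> offset = 5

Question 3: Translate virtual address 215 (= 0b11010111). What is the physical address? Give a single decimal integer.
vaddr = 215 = 0b11010111
Split: l1_idx=6, l2_idx=2, offset=7
L1[6] = 0
L2[0][2] = 22
paddr = 22 * 8 + 7 = 183

Answer: 183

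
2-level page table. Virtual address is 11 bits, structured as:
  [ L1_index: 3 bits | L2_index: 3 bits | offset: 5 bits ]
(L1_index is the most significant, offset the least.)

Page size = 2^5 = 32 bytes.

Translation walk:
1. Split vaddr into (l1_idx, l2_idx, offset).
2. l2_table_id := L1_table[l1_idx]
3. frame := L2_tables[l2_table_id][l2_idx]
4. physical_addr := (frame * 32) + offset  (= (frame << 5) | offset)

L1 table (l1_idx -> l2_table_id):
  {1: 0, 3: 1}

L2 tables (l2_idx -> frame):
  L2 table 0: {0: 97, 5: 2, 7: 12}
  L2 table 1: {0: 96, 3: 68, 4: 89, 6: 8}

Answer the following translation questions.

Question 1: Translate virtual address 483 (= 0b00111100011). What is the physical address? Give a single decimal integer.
Answer: 387

Derivation:
vaddr = 483 = 0b00111100011
Split: l1_idx=1, l2_idx=7, offset=3
L1[1] = 0
L2[0][7] = 12
paddr = 12 * 32 + 3 = 387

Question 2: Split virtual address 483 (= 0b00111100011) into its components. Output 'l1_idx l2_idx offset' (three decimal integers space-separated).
Answer: 1 7 3

Derivation:
vaddr = 483 = 0b00111100011
  top 3 bits -> l1_idx = 1
  next 3 bits -> l2_idx = 7
  bottom 5 bits -> offset = 3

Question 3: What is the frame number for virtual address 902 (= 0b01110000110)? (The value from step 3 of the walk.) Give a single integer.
Answer: 89

Derivation:
vaddr = 902: l1_idx=3, l2_idx=4
L1[3] = 1; L2[1][4] = 89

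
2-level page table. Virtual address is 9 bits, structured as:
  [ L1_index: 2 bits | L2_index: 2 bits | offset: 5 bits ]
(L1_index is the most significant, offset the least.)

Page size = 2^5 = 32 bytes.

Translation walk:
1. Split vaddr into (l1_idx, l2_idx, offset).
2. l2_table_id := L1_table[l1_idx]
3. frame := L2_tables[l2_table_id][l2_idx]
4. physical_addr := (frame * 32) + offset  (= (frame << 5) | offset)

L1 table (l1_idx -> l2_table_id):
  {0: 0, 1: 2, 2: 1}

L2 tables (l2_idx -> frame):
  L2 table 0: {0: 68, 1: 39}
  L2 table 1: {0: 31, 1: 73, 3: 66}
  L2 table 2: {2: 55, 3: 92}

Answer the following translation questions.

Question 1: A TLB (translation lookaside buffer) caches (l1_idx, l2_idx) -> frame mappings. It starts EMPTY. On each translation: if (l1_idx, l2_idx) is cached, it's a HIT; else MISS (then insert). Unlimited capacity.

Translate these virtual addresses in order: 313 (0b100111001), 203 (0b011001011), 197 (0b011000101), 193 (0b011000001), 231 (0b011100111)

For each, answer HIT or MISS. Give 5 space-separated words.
Answer: MISS MISS HIT HIT MISS

Derivation:
vaddr=313: (2,1) not in TLB -> MISS, insert
vaddr=203: (1,2) not in TLB -> MISS, insert
vaddr=197: (1,2) in TLB -> HIT
vaddr=193: (1,2) in TLB -> HIT
vaddr=231: (1,3) not in TLB -> MISS, insert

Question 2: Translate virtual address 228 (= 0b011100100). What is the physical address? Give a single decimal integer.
Answer: 2948

Derivation:
vaddr = 228 = 0b011100100
Split: l1_idx=1, l2_idx=3, offset=4
L1[1] = 2
L2[2][3] = 92
paddr = 92 * 32 + 4 = 2948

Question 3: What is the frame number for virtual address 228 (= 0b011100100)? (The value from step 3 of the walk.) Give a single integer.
Answer: 92

Derivation:
vaddr = 228: l1_idx=1, l2_idx=3
L1[1] = 2; L2[2][3] = 92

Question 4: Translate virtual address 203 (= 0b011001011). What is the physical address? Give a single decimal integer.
vaddr = 203 = 0b011001011
Split: l1_idx=1, l2_idx=2, offset=11
L1[1] = 2
L2[2][2] = 55
paddr = 55 * 32 + 11 = 1771

Answer: 1771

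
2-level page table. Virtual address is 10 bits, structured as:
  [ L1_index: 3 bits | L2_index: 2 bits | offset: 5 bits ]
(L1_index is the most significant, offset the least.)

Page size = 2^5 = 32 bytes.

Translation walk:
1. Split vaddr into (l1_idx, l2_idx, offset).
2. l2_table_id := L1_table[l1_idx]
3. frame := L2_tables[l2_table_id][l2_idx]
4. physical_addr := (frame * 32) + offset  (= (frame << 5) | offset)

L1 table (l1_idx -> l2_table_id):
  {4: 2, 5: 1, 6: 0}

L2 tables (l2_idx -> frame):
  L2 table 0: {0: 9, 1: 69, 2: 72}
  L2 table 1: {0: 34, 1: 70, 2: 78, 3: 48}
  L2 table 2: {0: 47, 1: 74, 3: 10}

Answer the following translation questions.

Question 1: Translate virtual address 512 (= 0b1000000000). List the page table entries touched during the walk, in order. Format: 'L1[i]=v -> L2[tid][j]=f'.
Answer: L1[4]=2 -> L2[2][0]=47

Derivation:
vaddr = 512 = 0b1000000000
Split: l1_idx=4, l2_idx=0, offset=0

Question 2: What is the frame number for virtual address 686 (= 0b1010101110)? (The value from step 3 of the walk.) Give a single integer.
vaddr = 686: l1_idx=5, l2_idx=1
L1[5] = 1; L2[1][1] = 70

Answer: 70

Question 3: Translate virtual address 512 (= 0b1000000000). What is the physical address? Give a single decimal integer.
Answer: 1504

Derivation:
vaddr = 512 = 0b1000000000
Split: l1_idx=4, l2_idx=0, offset=0
L1[4] = 2
L2[2][0] = 47
paddr = 47 * 32 + 0 = 1504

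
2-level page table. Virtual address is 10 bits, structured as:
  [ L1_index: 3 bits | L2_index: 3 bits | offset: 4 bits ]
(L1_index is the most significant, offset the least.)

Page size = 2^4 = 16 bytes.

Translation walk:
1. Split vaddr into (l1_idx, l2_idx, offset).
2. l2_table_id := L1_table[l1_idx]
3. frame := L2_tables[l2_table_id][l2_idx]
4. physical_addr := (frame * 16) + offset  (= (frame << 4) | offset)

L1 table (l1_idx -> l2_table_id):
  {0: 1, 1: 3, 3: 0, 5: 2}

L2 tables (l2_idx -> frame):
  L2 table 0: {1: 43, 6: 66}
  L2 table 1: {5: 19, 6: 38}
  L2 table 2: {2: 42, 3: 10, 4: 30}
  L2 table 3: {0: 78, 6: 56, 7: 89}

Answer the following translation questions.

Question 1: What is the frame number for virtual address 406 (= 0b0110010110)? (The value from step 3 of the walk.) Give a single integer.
vaddr = 406: l1_idx=3, l2_idx=1
L1[3] = 0; L2[0][1] = 43

Answer: 43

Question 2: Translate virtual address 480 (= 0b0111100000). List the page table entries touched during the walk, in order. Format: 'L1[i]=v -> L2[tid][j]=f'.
vaddr = 480 = 0b0111100000
Split: l1_idx=3, l2_idx=6, offset=0

Answer: L1[3]=0 -> L2[0][6]=66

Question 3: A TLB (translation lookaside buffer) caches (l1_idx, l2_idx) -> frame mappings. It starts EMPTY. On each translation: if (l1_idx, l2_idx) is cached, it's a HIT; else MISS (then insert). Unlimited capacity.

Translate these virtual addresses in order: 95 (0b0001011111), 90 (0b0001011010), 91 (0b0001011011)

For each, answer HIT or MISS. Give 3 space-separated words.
Answer: MISS HIT HIT

Derivation:
vaddr=95: (0,5) not in TLB -> MISS, insert
vaddr=90: (0,5) in TLB -> HIT
vaddr=91: (0,5) in TLB -> HIT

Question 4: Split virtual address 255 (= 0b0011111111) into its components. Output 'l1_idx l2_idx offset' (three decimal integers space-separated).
Answer: 1 7 15

Derivation:
vaddr = 255 = 0b0011111111
  top 3 bits -> l1_idx = 1
  next 3 bits -> l2_idx = 7
  bottom 4 bits -> offset = 15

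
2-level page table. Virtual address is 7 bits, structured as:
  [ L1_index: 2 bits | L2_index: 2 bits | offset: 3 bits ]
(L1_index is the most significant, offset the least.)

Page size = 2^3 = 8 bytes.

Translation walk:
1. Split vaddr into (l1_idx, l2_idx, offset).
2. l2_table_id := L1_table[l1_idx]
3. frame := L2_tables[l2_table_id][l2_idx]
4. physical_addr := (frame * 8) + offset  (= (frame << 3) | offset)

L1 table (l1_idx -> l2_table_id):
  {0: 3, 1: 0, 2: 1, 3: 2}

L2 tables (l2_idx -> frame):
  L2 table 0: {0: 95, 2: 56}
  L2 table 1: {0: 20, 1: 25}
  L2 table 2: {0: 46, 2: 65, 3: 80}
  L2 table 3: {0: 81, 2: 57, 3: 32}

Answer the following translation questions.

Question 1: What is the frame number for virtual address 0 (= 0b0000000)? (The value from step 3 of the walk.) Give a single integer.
vaddr = 0: l1_idx=0, l2_idx=0
L1[0] = 3; L2[3][0] = 81

Answer: 81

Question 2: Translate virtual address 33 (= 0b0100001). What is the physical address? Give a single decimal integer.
vaddr = 33 = 0b0100001
Split: l1_idx=1, l2_idx=0, offset=1
L1[1] = 0
L2[0][0] = 95
paddr = 95 * 8 + 1 = 761

Answer: 761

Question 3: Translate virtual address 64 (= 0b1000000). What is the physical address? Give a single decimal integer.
Answer: 160

Derivation:
vaddr = 64 = 0b1000000
Split: l1_idx=2, l2_idx=0, offset=0
L1[2] = 1
L2[1][0] = 20
paddr = 20 * 8 + 0 = 160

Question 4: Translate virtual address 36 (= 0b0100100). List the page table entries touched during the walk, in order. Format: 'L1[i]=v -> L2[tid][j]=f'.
Answer: L1[1]=0 -> L2[0][0]=95

Derivation:
vaddr = 36 = 0b0100100
Split: l1_idx=1, l2_idx=0, offset=4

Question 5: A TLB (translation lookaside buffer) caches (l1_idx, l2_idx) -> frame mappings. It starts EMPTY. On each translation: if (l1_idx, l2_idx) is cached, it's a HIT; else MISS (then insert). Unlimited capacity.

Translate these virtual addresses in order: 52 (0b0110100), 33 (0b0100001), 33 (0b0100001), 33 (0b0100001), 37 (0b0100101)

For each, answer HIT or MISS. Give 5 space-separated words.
vaddr=52: (1,2) not in TLB -> MISS, insert
vaddr=33: (1,0) not in TLB -> MISS, insert
vaddr=33: (1,0) in TLB -> HIT
vaddr=33: (1,0) in TLB -> HIT
vaddr=37: (1,0) in TLB -> HIT

Answer: MISS MISS HIT HIT HIT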